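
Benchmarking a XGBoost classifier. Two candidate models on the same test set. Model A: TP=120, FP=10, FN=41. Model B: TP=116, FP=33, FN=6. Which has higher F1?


Model A: P=120/130=0.9231, R=120/161=0.7453, F1=2PR/(P+R)=2TP/(2TP+FP+FN)=240/291=0.8247
Model B: P=116/149=0.7785, R=116/122=0.9508, F1=2PR/(P+R)=2TP/(2TP+FP+FN)=232/271=0.8561
0.8247 < 0.8561 → Model B

Model B


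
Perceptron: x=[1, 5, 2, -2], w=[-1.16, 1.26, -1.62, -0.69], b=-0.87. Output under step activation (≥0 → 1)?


z = (1)·(-1.16) + (5)·(1.26) + (2)·(-1.62) + (-2)·(-0.69) - 0.87
  = 2.41
step(z) = 1 (z≥0)

1


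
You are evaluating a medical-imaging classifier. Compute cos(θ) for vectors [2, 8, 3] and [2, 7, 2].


A·B = 2·2 + 8·7 + 3·2 = 66
‖A‖ = √77 = 8.775, ‖B‖ = √57 = 7.5498
cos = 66/(√77·√57) = 66/√4389 = 0.9962

0.9962


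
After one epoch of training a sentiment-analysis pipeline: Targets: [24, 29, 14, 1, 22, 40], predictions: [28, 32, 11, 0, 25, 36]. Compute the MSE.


Squared errors: (24-28)²=16, (29-32)²=9, (14-11)²=9, (1-0)²=1, (22-25)²=9, (40-36)²=16
Sum = 60
MSE = 60/6 = 10

10


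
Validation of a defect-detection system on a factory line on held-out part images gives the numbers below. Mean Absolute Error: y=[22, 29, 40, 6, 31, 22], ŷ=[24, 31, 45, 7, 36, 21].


Absolute errors: |22-24|=2, |29-31|=2, |40-45|=5, |6-7|=1, |31-36|=5, |22-21|=1
Sum = 16
MAE = 16/6 = 8/3

8/3


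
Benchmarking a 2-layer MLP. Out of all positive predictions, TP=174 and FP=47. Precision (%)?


Precision = TP/(TP+FP)
= 174/(174+47)
= 174/221 = 78.73%

78.73%


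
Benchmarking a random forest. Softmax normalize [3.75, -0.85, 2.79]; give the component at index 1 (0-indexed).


Exponentials: e^3.75=42.5211, e^-0.85=0.4274, e^2.79=16.281
Sum = 59.2295
Softmax = [0.7179, 0.0072, 0.2749]
p[1] = 0.4274/59.2295 = 0.0072

0.0072


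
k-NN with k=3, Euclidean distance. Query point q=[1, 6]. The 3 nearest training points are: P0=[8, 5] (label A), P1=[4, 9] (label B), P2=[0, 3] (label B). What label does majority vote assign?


d(q,P0) = 7.0711  (label A)
d(q,P1) = 4.2426  (label B)
d(q,P2) = 3.1623  (label B)
Votes: A=1, B=2
Majority → B

B


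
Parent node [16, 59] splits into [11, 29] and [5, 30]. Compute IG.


Parent = [16, 59], H_parent = 0.7478
H_left = 0.8485 (n=40), H_right = 0.5917 (n=35)
H_children = (40/75)·0.8485 + (35/75)·0.5917 = 0.7287
IG = 0.7478 - 0.7287 = 0.0191

0.0191


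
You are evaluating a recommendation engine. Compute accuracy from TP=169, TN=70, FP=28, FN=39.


Accuracy = (TP+TN)/(TP+TN+FP+FN)
= (169+70)/(306)
= 239/306 = 78.1%

78.1%


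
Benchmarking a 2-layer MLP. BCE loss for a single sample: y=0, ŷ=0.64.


BCE = -[y·ln(p) + (1-y)·ln(1-p)]
= -0 - 1·ln(1-0.64)
= -ln(0.36) = 1.0217

1.0217


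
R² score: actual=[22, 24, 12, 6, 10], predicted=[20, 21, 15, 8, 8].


ȳ = 14.8
SS_res = Σ(y-ŷ)² = 30
SS_tot = Σ(y-ȳ)² = 244.8
R² = 1 - SS_res/SS_tot = 1 - 0.1225 = 0.8775

0.8775


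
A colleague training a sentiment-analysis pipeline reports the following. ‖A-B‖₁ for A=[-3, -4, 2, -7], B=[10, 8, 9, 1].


d = |-3-10| + |-4-8| + |2-9| + |-7-1|
  = 13 + 12 + 7 + 8
  = 40

40


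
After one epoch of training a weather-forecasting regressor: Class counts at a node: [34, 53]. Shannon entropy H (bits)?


Probabilities: [34/87, 53/87] ≈ [0.3908, 0.6092]
H = -((34/87)·log₂(34/87) + (53/87)·log₂(53/87))
  = 0.9653 bits

0.9653 bits


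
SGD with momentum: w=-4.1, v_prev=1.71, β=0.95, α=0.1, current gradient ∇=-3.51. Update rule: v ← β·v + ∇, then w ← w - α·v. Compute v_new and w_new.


v_new = 0.95·1.71 - 3.51 = 1.6245 - 3.51 = -1.8855
w_new = -4.1 - 0.1·-1.8855 = -4.1 + 0.18855 = -3.91145

v_new=-1.8855, w_new=-3.91145


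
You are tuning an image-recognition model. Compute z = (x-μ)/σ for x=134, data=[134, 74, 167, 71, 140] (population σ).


μ = 117.2, σ = 38.1649
z = (134 - 117.2)/38.1649 = 0.4402

0.4402


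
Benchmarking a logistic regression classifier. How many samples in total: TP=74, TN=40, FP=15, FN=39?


Total = TP + TN + FP + FN
= 74 + 40 + 15 + 39
= 168
(Predicted positive: 89, predicted negative: 79)

168


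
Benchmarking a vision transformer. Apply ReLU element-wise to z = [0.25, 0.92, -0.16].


ReLU(0.25) = max(0, 0.25) = 0.25
ReLU(0.92) = max(0, 0.92) = 0.92
ReLU(-0.16) = max(0, -0.16) = 0.0
result = [0.25, 0.92, 0.0]

[0.25, 0.92, 0.0]


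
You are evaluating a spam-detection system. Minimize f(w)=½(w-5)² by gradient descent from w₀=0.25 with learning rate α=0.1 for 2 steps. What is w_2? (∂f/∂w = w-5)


step 1: grad = 0.25-5 = -4.75; w = 0.25 - 0.1·(-4.75) = 0.725
step 2: grad = 0.725-5 = -4.275; w = 0.725 - 0.1·(-4.275) = 1.1525

1.1525


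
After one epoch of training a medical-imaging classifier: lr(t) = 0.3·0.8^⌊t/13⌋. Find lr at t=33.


n_drops = ⌊33/13⌋ = 2
lr = 0.3·0.8^2 = 0.3·0.64 = 0.192

0.192


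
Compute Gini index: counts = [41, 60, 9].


Probabilities: [41/110, 60/110, 9/110] ≈ [0.3727, 0.5455, 0.0818]
Σpᵢ² = (1681 + 3600 + 81)/110² = 5362/12100
Gini = 1 - Σpᵢ² = 1 - 5362/12100 = 0.5569

0.5569


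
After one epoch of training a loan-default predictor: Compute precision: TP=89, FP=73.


Precision = TP/(TP+FP)
= 89/(89+73)
= 89/162 = 54.94%

54.94%


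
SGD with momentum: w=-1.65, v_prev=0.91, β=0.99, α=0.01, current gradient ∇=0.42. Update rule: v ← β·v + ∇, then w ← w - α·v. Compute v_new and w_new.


v_new = 0.99·0.91 + 0.42 = 0.9009 + 0.42 = 1.3209
w_new = -1.65 - 0.01·1.3209 = -1.65 - 0.013209 = -1.663209

v_new=1.3209, w_new=-1.663209


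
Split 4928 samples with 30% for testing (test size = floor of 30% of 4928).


Test = ⌊4928·30/100⌋ = 1478
Train = 4928 - 1478 = 3450

Train: 3450, Test: 1478


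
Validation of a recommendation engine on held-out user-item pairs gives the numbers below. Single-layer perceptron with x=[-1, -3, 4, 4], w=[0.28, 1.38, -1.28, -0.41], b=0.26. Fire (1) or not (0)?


z = (-1)·(0.28) + (-3)·(1.38) + (4)·(-1.28) + (4)·(-0.41) + 0.26
  = -10.92
step(z) = 0 (z<0)

0


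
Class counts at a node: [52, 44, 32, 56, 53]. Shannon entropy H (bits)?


Probabilities: [52/237, 44/237, 32/237, 56/237, 53/237] ≈ [0.2194, 0.1857, 0.135, 0.2363, 0.2236]
H = -((52/237)·log₂(52/237) + (44/237)·log₂(44/237) + (32/237)·log₂(32/237) + (56/237)·log₂(56/237) + (53/237)·log₂(53/237))
  = 2.2962 bits

2.2962 bits


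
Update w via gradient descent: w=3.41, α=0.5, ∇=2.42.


w_new = w - α·∇
= 3.41 - 0.5·2.42
= 3.41 - 1.21
= 2.2

2.2


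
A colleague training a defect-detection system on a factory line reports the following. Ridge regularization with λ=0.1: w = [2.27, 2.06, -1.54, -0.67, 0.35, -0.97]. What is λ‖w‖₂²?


‖w‖₂² = (2.27)² + (2.06)² + (-1.54)² + (-0.67)² + (0.35)² + (-0.97)²
     = 5.1529 + 4.2436 + 2.3716 + 0.4489 + 0.1225 + 0.9409
     = 13.2804
λ·‖w‖₂² = 0.1·13.2804 = 1.32804

1.32804


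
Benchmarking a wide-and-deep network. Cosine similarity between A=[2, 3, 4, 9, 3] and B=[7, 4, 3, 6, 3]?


A·B = 2·7 + 3·4 + 4·3 + 9·6 + 3·3 = 101
‖A‖ = √119 = 10.9087, ‖B‖ = √119 = 10.9087
cos = 101/(√119·√119) = 101/√14161 = 0.8487

0.8487


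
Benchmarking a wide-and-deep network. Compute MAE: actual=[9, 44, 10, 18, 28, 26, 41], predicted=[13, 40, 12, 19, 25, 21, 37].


Absolute errors: |9-13|=4, |44-40|=4, |10-12|=2, |18-19|=1, |28-25|=3, |26-21|=5, |41-37|=4
Sum = 23
MAE = 23/7 = 23/7

23/7


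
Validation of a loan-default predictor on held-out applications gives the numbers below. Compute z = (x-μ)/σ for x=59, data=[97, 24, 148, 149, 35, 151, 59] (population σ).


μ = 94.7143, σ = 51.8258
z = (59 - 94.7143)/51.8258 = -0.6891

-0.6891


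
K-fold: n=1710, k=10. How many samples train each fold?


Fold size = 1710/10 = 171
Training per fold = 1710 - 171 = 1539

1539


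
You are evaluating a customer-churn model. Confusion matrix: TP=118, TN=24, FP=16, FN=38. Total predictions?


Total = TP + TN + FP + FN
= 118 + 24 + 16 + 38
= 196
(Predicted positive: 134, predicted negative: 62)

196


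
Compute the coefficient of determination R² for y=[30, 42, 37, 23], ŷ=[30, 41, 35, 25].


ȳ = 33
SS_res = Σ(y-ŷ)² = 9
SS_tot = Σ(y-ȳ)² = 206
R² = 1 - SS_res/SS_tot = 1 - 0.0437 = 0.9563

0.9563


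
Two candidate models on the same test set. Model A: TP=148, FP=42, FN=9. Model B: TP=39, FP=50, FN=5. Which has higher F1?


Model A: P=148/190=0.7789, R=148/157=0.9427, F1=2PR/(P+R)=2TP/(2TP+FP+FN)=296/347=0.853
Model B: P=39/89=0.4382, R=39/44=0.8864, F1=2PR/(P+R)=2TP/(2TP+FP+FN)=78/133=0.5865
0.853 > 0.5865 → Model A

Model A


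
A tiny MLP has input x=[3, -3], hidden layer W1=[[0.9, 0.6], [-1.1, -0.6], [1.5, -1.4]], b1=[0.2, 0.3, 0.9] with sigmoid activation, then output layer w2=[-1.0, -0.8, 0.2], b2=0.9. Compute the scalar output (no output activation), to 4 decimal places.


z1[0] = (0.9)·(3) + (0.6)·(-3) + 0.2 = 1.1
z1[1] = (-1.1)·(3) + (-0.6)·(-3) + 0.3 = -1.2
z1[2] = (1.5)·(3) + (-1.4)·(-3) + 0.9 = 9.6
h = sigmoid(z1) = [0.7503, 0.2315, 0.9999]
output = (-1.0)·(0.7503) + (-0.8)·(0.2315) + (0.2)·(0.9999) + 0.9 = 0.1645

0.1645


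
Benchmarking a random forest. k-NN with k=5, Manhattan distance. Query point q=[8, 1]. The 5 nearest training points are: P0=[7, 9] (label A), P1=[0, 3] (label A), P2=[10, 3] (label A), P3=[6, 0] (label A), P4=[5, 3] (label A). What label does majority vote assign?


d(q,P0) = 9  (label A)
d(q,P1) = 10  (label A)
d(q,P2) = 4  (label A)
d(q,P3) = 3  (label A)
d(q,P4) = 5  (label A)
Votes: A=5, B=0
Majority → A

A


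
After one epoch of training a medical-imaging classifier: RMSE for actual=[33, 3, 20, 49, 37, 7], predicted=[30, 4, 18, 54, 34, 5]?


MSE = 52/6 = 8.6667
RMSE = √(52/6) = 2.9439

2.9439


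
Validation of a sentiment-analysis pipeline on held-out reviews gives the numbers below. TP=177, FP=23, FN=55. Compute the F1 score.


Precision = 177/200 = 0.885
Recall = 177/232 = 0.7629
F1 = 2·P·R/(P+R) = 2·TP/(2·TP+FP+FN) = 354/(354+23+55) = 354/432 = 0.8194

0.8194


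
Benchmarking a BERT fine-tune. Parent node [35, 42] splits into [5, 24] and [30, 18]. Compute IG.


Parent = [35, 42], H_parent = 0.994
H_left = 0.6632 (n=29), H_right = 0.9544 (n=48)
H_children = (29/77)·0.6632 + (48/77)·0.9544 = 0.8447
IG = 0.994 - 0.8447 = 0.1493

0.1493


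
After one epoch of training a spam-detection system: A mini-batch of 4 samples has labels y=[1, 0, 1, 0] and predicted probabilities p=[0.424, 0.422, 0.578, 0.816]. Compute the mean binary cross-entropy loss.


L[0] = -ln(0.424) = 0.858
L[1] = -ln(1-0.422) = -ln(0.578) = 0.5482
L[2] = -ln(0.578) = 0.5482
L[3] = -ln(1-0.816) = -ln(0.184) = 1.6928
mean = (0.858 + 0.5482 + 0.5482 + 1.6928)/4 = 0.9118

0.9118


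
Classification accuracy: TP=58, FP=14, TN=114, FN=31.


Accuracy = (TP+TN)/(TP+TN+FP+FN)
= (58+114)/(217)
= 172/217 = 79.26%

79.26%


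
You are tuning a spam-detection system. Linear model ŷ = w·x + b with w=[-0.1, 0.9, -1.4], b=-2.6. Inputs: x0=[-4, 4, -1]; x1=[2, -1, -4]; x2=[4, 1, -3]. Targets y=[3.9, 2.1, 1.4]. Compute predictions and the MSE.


ŷ0 = (-0.1)·(-4) + (0.9)·(4) + (-1.4)·(-1) - 2.6 = 2.8
ŷ1 = (-0.1)·(2) + (0.9)·(-1) + (-1.4)·(-4) - 2.6 = 1.9
ŷ2 = (-0.1)·(4) + (0.9)·(1) + (-1.4)·(-3) - 2.6 = 2.1
errors² = [1.21, 0.04, 0.49]
MSE = 1.7400/3 = 0.58

0.58


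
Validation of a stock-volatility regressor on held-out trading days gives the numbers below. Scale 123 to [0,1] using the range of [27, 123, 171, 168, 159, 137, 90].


min=27, max=171
(123-27)/(171-27) = 96/144 = 0.6667

0.6667


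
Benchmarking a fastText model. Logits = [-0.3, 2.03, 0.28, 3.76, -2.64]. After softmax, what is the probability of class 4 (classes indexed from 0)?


Exponentials: e^-0.3=0.7408, e^2.03=7.6141, e^0.28=1.3231, e^3.76=42.9484, e^-2.64=0.0714
Sum = 52.6978
Softmax = [0.0141, 0.1445, 0.0251, 0.815, 0.0014]
p[4] = 0.0714/52.6978 = 0.0014

0.0014


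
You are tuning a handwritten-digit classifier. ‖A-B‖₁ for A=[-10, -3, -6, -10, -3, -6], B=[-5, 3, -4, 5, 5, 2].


d = |-10+ 5| + |-3-3| + |-6+ 4| + |-10-5| + |-3-5| + |-6-2|
  = 5 + 6 + 2 + 15 + 8 + 8
  = 44

44


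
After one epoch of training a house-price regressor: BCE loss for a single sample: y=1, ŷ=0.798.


BCE = -[y·ln(p) + (1-y)·ln(1-p)]
= -1·ln(0.798) - 0
= -ln(0.798) = 0.2256

0.2256


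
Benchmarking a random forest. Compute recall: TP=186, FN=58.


Recall = TP/(TP+FN)
= 186/(186+58)
= 186/244 = 76.23%

76.23%


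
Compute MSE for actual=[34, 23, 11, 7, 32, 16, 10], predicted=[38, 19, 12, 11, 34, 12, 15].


Squared errors: (34-38)²=16, (23-19)²=16, (11-12)²=1, (7-11)²=16, (32-34)²=4, (16-12)²=16, (10-15)²=25
Sum = 94
MSE = 94/7 = 94/7

94/7


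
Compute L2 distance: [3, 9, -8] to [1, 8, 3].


d = √((3-1)² + (9-8)² + (-8-3)²)
  = √(4 + 1 + 121)
  = √126 = 11.225

11.225


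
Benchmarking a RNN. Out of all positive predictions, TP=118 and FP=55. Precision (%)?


Precision = TP/(TP+FP)
= 118/(118+55)
= 118/173 = 68.21%

68.21%


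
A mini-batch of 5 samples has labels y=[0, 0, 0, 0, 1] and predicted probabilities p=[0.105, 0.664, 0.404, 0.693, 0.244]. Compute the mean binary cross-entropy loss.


L[0] = -ln(1-0.105) = -ln(0.895) = 0.1109
L[1] = -ln(1-0.664) = -ln(0.336) = 1.0906
L[2] = -ln(1-0.404) = -ln(0.596) = 0.5175
L[3] = -ln(1-0.693) = -ln(0.307) = 1.1809
L[4] = -ln(0.244) = 1.4106
mean = (0.1109 + 1.0906 + 0.5175 + 1.1809 + 1.4106)/5 = 0.8621

0.8621


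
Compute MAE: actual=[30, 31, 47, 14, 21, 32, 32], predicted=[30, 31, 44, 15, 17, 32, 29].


Absolute errors: |30-30|=0, |31-31|=0, |47-44|=3, |14-15|=1, |21-17|=4, |32-32|=0, |32-29|=3
Sum = 11
MAE = 11/7 = 11/7

11/7


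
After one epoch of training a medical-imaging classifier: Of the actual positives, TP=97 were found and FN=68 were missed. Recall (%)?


Recall = TP/(TP+FN)
= 97/(97+68)
= 97/165 = 58.79%

58.79%


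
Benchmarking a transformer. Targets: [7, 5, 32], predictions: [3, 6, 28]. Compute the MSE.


Squared errors: (7-3)²=16, (5-6)²=1, (32-28)²=16
Sum = 33
MSE = 33/3 = 11

11


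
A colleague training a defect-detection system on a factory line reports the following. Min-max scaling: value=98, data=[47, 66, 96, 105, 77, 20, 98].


min=20, max=105
(98-20)/(105-20) = 78/85 = 0.9176

0.9176


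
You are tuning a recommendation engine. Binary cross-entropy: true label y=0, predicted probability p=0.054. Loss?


BCE = -[y·ln(p) + (1-y)·ln(1-p)]
= -0 - 1·ln(1-0.054)
= -ln(0.946) = 0.0555

0.0555


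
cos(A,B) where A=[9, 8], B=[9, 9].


A·B = 9·9 + 8·9 = 153
‖A‖ = √145 = 12.0416, ‖B‖ = √162 = 12.7279
cos = 153/(√145·√162) = 153/√23490 = 0.9983

0.9983


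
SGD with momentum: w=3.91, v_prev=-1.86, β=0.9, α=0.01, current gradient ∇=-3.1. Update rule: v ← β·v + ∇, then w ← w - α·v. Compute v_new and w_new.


v_new = 0.9·-1.86 - 3.1 = -1.674 - 3.1 = -4.774
w_new = 3.91 - 0.01·-4.774 = 3.91 + 0.04774 = 3.95774

v_new=-4.774, w_new=3.95774


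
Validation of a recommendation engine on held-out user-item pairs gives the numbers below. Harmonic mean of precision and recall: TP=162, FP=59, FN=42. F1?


Precision = 162/221 = 0.733
Recall = 162/204 = 0.7941
F1 = 2·P·R/(P+R) = 2·TP/(2·TP+FP+FN) = 324/(324+59+42) = 324/425 = 0.7624

0.7624


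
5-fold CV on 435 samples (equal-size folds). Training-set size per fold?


Fold size = 435/5 = 87
Training per fold = 435 - 87 = 348

348


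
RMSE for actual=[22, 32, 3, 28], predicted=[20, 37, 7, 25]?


MSE = 54/4 = 13.5
RMSE = √(54/4) = 3.6742

3.6742


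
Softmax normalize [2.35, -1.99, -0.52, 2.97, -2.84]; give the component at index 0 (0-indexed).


Exponentials: e^2.35=10.4856, e^-1.99=0.1367, e^-0.52=0.5945, e^2.97=19.4919, e^-2.84=0.0584
Sum = 30.7671
Softmax = [0.3408, 0.0044, 0.0193, 0.6335, 0.0019]
p[0] = 10.4856/30.7671 = 0.3408

0.3408


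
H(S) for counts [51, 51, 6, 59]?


Probabilities: [51/167, 51/167, 6/167, 59/167] ≈ [0.3054, 0.3054, 0.0359, 0.3533]
H = -((51/167)·log₂(51/167) + (51/167)·log₂(51/167) + (6/167)·log₂(6/167) + (59/167)·log₂(59/167))
  = 1.7479 bits

1.7479 bits


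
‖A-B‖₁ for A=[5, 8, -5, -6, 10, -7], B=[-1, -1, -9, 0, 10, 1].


d = |5+ 1| + |8+ 1| + |-5+ 9| + |-6-0| + |10-10| + |-7-1|
  = 6 + 9 + 4 + 6 + 0 + 8
  = 33

33


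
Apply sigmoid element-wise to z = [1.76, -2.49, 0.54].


σ(1.76) = 1/(1+e^-1.76) = 0.8532
σ(-2.49) = 1/(1+e^2.49) = 0.0766
σ(0.54) = 1/(1+e^-0.54) = 0.6318
result = [0.8532, 0.0766, 0.6318]

[0.8532, 0.0766, 0.6318]


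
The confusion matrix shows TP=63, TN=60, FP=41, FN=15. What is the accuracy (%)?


Accuracy = (TP+TN)/(TP+TN+FP+FN)
= (63+60)/(179)
= 123/179 = 68.72%

68.72%


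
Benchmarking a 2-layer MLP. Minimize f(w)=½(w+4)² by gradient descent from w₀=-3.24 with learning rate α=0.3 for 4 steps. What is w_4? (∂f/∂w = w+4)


step 1: grad = -3.24+4 = 0.76; w = -3.24 - 0.3·(0.76) = -3.468
step 2: grad = -3.468+4 = 0.532; w = -3.468 - 0.3·(0.532) = -3.6276
step 3: grad = -3.6276+4 = 0.3724; w = -3.6276 - 0.3·(0.3724) = -3.73932
step 4: grad = -3.73932+4 = 0.26068; w = -3.73932 - 0.3·(0.26068) = -3.817524

-3.817524


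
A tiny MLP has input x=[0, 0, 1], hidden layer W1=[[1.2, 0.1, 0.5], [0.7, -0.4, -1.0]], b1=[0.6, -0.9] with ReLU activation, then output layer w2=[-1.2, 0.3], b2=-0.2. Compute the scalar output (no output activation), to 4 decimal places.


z1[0] = (1.2)·(0) + (0.1)·(0) + (0.5)·(1) + 0.6 = 1.1
z1[1] = (0.7)·(0) + (-0.4)·(0) + (-1.0)·(1) - 0.9 = -1.9
h = ReLU(z1) = [1.1, 0.0]
output = (-1.2)·(1.1) + (0.3)·(0.0) - 0.2 = -1.52

-1.52


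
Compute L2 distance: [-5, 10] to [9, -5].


d = √((-5-9)² + (10+ 5)²)
  = √(196 + 225)
  = √421 = 20.5183

20.5183


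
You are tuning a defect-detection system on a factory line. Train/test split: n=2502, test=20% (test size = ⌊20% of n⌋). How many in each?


Test = ⌊2502·20/100⌋ = 500
Train = 2502 - 500 = 2002

Train: 2002, Test: 500


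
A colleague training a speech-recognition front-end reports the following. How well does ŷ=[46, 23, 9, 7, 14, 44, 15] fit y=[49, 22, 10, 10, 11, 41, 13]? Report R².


ȳ = 22.2857
SS_res = Σ(y-ŷ)² = 42
SS_tot = Σ(y-ȳ)² = 1579.43
R² = 1 - SS_res/SS_tot = 1 - 0.0266 = 0.9734

0.9734


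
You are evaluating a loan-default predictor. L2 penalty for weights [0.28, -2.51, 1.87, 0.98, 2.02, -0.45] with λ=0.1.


‖w‖₂² = (0.28)² + (-2.51)² + (1.87)² + (0.98)² + (2.02)² + (-0.45)²
     = 0.0784 + 6.3001 + 3.4969 + 0.9604 + 4.0804 + 0.2025
     = 15.1187
λ·‖w‖₂² = 0.1·15.1187 = 1.51187

1.51187


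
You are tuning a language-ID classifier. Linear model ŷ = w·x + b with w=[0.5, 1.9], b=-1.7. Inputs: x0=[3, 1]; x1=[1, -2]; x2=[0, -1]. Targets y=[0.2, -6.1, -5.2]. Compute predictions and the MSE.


ŷ0 = (0.5)·(3) + (1.9)·(1) - 1.7 = 1.7
ŷ1 = (0.5)·(1) + (1.9)·(-2) - 1.7 = -5.0
ŷ2 = (0.5)·(0) + (1.9)·(-1) - 1.7 = -3.6
errors² = [2.25, 1.21, 2.56]
MSE = 6.0200/3 = 2.0067

2.0067


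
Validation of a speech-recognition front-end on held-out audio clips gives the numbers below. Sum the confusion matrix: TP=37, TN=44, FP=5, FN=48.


Total = TP + TN + FP + FN
= 37 + 44 + 5 + 48
= 134
(Predicted positive: 42, predicted negative: 92)

134


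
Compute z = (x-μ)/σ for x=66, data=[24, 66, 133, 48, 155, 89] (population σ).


μ = 85.8333, σ = 45.9471
z = (66 - 85.8333)/45.9471 = -0.4317

-0.4317


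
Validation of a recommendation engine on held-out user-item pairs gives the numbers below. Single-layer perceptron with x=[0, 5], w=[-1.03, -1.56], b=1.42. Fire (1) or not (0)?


z = (0)·(-1.03) + (5)·(-1.56) + 1.42
  = -6.38
step(z) = 0 (z<0)

0


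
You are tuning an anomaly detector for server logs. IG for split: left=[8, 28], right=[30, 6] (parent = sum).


Parent = [38, 34], H_parent = 0.9978
H_left = 0.7642 (n=36), H_right = 0.65 (n=36)
H_children = (36/72)·0.7642 + (36/72)·0.65 = 0.7071
IG = 0.9978 - 0.7071 = 0.2907

0.2907


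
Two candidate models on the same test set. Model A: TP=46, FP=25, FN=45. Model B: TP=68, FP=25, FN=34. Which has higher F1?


Model A: P=46/71=0.6479, R=46/91=0.5055, F1=2PR/(P+R)=2TP/(2TP+FP+FN)=92/162=0.5679
Model B: P=68/93=0.7312, R=68/102=0.6667, F1=2PR/(P+R)=2TP/(2TP+FP+FN)=136/195=0.6974
0.5679 < 0.6974 → Model B

Model B


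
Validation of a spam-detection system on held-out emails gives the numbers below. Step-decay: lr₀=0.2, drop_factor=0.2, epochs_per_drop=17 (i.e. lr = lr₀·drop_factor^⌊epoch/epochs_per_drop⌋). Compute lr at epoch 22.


n_drops = ⌊22/17⌋ = 1
lr = 0.2·0.2^1 = 0.2·0.2 = 0.04

0.04


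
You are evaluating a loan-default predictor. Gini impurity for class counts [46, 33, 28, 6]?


Probabilities: [46/113, 33/113, 28/113, 6/113] ≈ [0.4071, 0.292, 0.2478, 0.0531]
Σpᵢ² = (2116 + 1089 + 784 + 36)/113² = 4025/12769
Gini = 1 - Σpᵢ² = 1 - 4025/12769 = 0.6848

0.6848


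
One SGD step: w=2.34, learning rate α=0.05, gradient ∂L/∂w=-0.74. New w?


w_new = w - α·∇
= 2.34 - 0.05·-0.74
= 2.34 + 0.037
= 2.377

2.377


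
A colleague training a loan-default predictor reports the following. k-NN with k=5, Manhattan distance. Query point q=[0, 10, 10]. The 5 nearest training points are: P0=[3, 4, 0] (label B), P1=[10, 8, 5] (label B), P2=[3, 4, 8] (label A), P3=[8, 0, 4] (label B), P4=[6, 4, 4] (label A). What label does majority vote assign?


d(q,P0) = 19  (label B)
d(q,P1) = 17  (label B)
d(q,P2) = 11  (label A)
d(q,P3) = 24  (label B)
d(q,P4) = 18  (label A)
Votes: A=2, B=3
Majority → B

B


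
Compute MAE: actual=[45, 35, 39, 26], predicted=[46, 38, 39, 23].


Absolute errors: |45-46|=1, |35-38|=3, |39-39|=0, |26-23|=3
Sum = 7
MAE = 7/4 = 7/4

7/4


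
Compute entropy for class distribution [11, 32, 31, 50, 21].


Probabilities: [11/145, 32/145, 31/145, 50/145, 21/145] ≈ [0.0759, 0.2207, 0.2138, 0.3448, 0.1448]
H = -((11/145)·log₂(11/145) + (32/145)·log₂(32/145) + (31/145)·log₂(31/145) + (50/145)·log₂(50/145) + (21/145)·log₂(21/145))
  = 2.1726 bits

2.1726 bits


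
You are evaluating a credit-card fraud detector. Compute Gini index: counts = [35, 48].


Probabilities: [35/83, 48/83] ≈ [0.4217, 0.5783]
Σpᵢ² = (1225 + 2304)/83² = 3529/6889
Gini = 1 - Σpᵢ² = 1 - 3529/6889 = 0.4877

0.4877


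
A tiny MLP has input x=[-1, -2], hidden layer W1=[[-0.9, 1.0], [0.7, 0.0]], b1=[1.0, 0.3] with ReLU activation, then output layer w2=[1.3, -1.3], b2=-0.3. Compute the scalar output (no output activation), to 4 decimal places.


z1[0] = (-0.9)·(-1) + (1.0)·(-2) + 1.0 = -0.1
z1[1] = (0.7)·(-1) + (0.0)·(-2) + 0.3 = -0.4
h = ReLU(z1) = [0.0, 0.0]
output = (1.3)·(0.0) + (-1.3)·(0.0) - 0.3 = -0.3

-0.3


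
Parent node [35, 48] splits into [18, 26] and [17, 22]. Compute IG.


Parent = [35, 48], H_parent = 0.9822
H_left = 0.976 (n=44), H_right = 0.9881 (n=39)
H_children = (44/83)·0.976 + (39/83)·0.9881 = 0.9817
IG = 0.9822 - 0.9817 = 0.0005

0.0005


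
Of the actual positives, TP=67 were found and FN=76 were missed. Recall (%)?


Recall = TP/(TP+FN)
= 67/(67+76)
= 67/143 = 46.85%

46.85%


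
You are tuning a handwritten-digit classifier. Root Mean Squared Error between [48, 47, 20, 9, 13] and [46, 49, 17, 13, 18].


MSE = 58/5 = 11.6
RMSE = √(58/5) = 3.4059

3.4059


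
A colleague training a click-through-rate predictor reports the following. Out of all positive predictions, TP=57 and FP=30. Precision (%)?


Precision = TP/(TP+FP)
= 57/(57+30)
= 57/87 = 65.52%

65.52%


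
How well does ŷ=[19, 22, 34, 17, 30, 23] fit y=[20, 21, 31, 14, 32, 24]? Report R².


ȳ = 23.6667
SS_res = Σ(y-ŷ)² = 25
SS_tot = Σ(y-ȳ)² = 237.33
R² = 1 - SS_res/SS_tot = 1 - 0.1053 = 0.8947

0.8947


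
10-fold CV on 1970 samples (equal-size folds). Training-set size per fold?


Fold size = 1970/10 = 197
Training per fold = 1970 - 197 = 1773

1773


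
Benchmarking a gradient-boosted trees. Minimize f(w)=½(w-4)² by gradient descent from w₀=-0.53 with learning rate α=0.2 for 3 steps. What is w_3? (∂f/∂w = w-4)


step 1: grad = -0.53-4 = -4.53; w = -0.53 - 0.2·(-4.53) = 0.376
step 2: grad = 0.376-4 = -3.624; w = 0.376 - 0.2·(-3.624) = 1.1008
step 3: grad = 1.1008-4 = -2.8992; w = 1.1008 - 0.2·(-2.8992) = 1.68064

1.68064


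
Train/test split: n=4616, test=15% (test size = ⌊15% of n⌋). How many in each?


Test = ⌊4616·15/100⌋ = 692
Train = 4616 - 692 = 3924

Train: 3924, Test: 692


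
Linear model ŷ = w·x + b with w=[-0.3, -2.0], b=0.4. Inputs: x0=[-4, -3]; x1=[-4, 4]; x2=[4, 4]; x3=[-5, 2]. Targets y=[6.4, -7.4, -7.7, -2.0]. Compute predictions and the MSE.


ŷ0 = (-0.3)·(-4) + (-2.0)·(-3) + 0.4 = 7.6
ŷ1 = (-0.3)·(-4) + (-2.0)·(4) + 0.4 = -6.4
ŷ2 = (-0.3)·(4) + (-2.0)·(4) + 0.4 = -8.8
ŷ3 = (-0.3)·(-5) + (-2.0)·(2) + 0.4 = -2.1
errors² = [1.44, 1.0, 1.21, 0.01]
MSE = 3.6600/4 = 0.915

0.915


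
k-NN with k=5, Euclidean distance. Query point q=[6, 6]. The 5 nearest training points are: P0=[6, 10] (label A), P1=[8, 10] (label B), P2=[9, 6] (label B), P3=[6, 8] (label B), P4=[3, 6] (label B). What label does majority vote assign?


d(q,P0) = 4.0  (label A)
d(q,P1) = 4.4721  (label B)
d(q,P2) = 3.0  (label B)
d(q,P3) = 2.0  (label B)
d(q,P4) = 3.0  (label B)
Votes: A=1, B=4
Majority → B

B


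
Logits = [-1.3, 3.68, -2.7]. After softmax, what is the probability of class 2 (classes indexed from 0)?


Exponentials: e^-1.3=0.2725, e^3.68=39.6464, e^-2.7=0.0672
Sum = 39.9861
Softmax = [0.0068, 0.9915, 0.0017]
p[2] = 0.0672/39.9861 = 0.0017

0.0017


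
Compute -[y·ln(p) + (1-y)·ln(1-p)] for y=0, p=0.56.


BCE = -[y·ln(p) + (1-y)·ln(1-p)]
= -0 - 1·ln(1-0.56)
= -ln(0.44) = 0.821

0.821


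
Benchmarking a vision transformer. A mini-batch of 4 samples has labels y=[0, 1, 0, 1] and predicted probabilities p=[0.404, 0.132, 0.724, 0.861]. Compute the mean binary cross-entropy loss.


L[0] = -ln(1-0.404) = -ln(0.596) = 0.5175
L[1] = -ln(0.132) = 2.025
L[2] = -ln(1-0.724) = -ln(0.276) = 1.2874
L[3] = -ln(0.861) = 0.1497
mean = (0.5175 + 2.025 + 1.2874 + 0.1497)/4 = 0.9949

0.9949


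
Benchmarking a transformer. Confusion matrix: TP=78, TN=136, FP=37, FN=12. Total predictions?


Total = TP + TN + FP + FN
= 78 + 136 + 37 + 12
= 263
(Predicted positive: 115, predicted negative: 148)

263


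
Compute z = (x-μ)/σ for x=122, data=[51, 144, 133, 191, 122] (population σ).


μ = 128.2, σ = 45.1991
z = (122 - 128.2)/45.1991 = -0.1372

-0.1372


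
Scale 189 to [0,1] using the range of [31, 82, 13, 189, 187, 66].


min=13, max=189
(189-13)/(189-13) = 176/176 = 1.0

1.0


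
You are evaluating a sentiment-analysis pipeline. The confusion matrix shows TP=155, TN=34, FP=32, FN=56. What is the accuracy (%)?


Accuracy = (TP+TN)/(TP+TN+FP+FN)
= (155+34)/(277)
= 189/277 = 68.23%

68.23%


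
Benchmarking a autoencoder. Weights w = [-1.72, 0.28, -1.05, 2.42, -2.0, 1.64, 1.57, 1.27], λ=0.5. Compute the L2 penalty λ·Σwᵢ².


‖w‖₂² = (-1.72)² + (0.28)² + (-1.05)² + (2.42)² + (-2.0)² + (1.64)² + (1.57)² + (1.27)²
     = 2.9584 + 0.0784 + 1.1025 + 5.8564 + 4 + 2.6896 + 2.4649 + 1.6129
     = 20.7631
λ·‖w‖₂² = 0.5·20.7631 = 10.38155

10.38155


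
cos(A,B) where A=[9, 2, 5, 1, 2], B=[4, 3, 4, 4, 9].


A·B = 9·4 + 2·3 + 5·4 + 1·4 + 2·9 = 84
‖A‖ = √115 = 10.7238, ‖B‖ = √138 = 11.7473
cos = 84/(√115·√138) = 84/√15870 = 0.6668

0.6668


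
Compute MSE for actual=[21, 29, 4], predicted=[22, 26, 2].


Squared errors: (21-22)²=1, (29-26)²=9, (4-2)²=4
Sum = 14
MSE = 14/3 = 14/3

14/3


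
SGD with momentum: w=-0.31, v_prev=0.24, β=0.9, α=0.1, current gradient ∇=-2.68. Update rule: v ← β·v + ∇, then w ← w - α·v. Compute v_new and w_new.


v_new = 0.9·0.24 - 2.68 = 0.216 - 2.68 = -2.464
w_new = -0.31 - 0.1·-2.464 = -0.31 + 0.2464 = -0.0636

v_new=-2.464, w_new=-0.0636


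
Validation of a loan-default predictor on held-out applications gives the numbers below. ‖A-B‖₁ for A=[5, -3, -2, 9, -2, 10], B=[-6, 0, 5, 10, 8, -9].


d = |5+ 6| + |-3-0| + |-2-5| + |9-10| + |-2-8| + |10+ 9|
  = 11 + 3 + 7 + 1 + 10 + 19
  = 51

51


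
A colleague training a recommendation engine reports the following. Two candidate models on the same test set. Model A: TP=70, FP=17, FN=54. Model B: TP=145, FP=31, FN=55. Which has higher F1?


Model A: P=70/87=0.8046, R=70/124=0.5645, F1=2PR/(P+R)=2TP/(2TP+FP+FN)=140/211=0.6635
Model B: P=145/176=0.8239, R=145/200=0.725, F1=2PR/(P+R)=2TP/(2TP+FP+FN)=290/376=0.7713
0.6635 < 0.7713 → Model B

Model B


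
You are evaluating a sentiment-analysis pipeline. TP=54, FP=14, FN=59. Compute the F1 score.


Precision = 54/68 = 0.7941
Recall = 54/113 = 0.4779
F1 = 2·P·R/(P+R) = 2·TP/(2·TP+FP+FN) = 108/(108+14+59) = 108/181 = 0.5967

0.5967


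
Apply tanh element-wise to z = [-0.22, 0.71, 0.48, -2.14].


tanh(-0.22) = -0.2165
tanh(0.71) = 0.6107
tanh(0.48) = 0.4462
tanh(-2.14) = -0.9727
result = [-0.2165, 0.6107, 0.4462, -0.9727]

[-0.2165, 0.6107, 0.4462, -0.9727]


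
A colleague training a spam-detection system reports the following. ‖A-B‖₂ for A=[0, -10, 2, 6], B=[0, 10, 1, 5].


d = √((0-0)² + (-10-10)² + (2-1)² + (6-5)²)
  = √(0 + 400 + 1 + 1)
  = √402 = 20.0499

20.0499


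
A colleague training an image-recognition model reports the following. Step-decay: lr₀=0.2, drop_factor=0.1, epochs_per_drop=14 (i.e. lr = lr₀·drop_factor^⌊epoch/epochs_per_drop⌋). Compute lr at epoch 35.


n_drops = ⌊35/14⌋ = 2
lr = 0.2·0.1^2 = 0.2·0.01 = 0.002

0.002


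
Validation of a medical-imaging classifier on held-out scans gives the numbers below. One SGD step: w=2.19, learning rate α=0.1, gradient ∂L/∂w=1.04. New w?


w_new = w - α·∇
= 2.19 - 0.1·1.04
= 2.19 - 0.104
= 2.086

2.086


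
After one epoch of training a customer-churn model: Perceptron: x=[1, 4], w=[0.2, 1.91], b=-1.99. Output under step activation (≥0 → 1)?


z = (1)·(0.2) + (4)·(1.91) - 1.99
  = 5.85
step(z) = 1 (z≥0)

1


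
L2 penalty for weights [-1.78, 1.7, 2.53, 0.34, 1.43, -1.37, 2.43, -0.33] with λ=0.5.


‖w‖₂² = (-1.78)² + (1.7)² + (2.53)² + (0.34)² + (1.43)² + (-1.37)² + (2.43)² + (-0.33)²
     = 3.1684 + 2.89 + 6.4009 + 0.1156 + 2.0449 + 1.8769 + 5.9049 + 0.1089
     = 22.5105
λ·‖w‖₂² = 0.5·22.5105 = 11.25525

11.25525


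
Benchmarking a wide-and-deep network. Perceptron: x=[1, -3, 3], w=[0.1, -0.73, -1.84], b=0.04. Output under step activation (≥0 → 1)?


z = (1)·(0.1) + (-3)·(-0.73) + (3)·(-1.84) + 0.04
  = -3.19
step(z) = 0 (z<0)

0


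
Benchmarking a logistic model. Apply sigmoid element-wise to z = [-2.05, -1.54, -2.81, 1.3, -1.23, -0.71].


σ(-2.05) = 1/(1+e^2.05) = 0.1141
σ(-1.54) = 1/(1+e^1.54) = 0.1765
σ(-2.81) = 1/(1+e^2.81) = 0.0568
σ(1.3) = 1/(1+e^-1.3) = 0.7858
σ(-1.23) = 1/(1+e^1.23) = 0.2262
σ(-0.71) = 1/(1+e^0.71) = 0.3296
result = [0.1141, 0.1765, 0.0568, 0.7858, 0.2262, 0.3296]

[0.1141, 0.1765, 0.0568, 0.7858, 0.2262, 0.3296]


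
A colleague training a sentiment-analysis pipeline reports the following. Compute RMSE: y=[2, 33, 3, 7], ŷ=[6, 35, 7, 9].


MSE = 40/4 = 10
RMSE = √(40/4) = 3.1623

3.1623


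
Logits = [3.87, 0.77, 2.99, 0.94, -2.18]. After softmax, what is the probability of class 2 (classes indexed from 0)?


Exponentials: e^3.87=47.9424, e^0.77=2.1598, e^2.99=19.8857, e^0.94=2.56, e^-2.18=0.113
Sum = 72.6609
Softmax = [0.6598, 0.0297, 0.2737, 0.0352, 0.0016]
p[2] = 19.8857/72.6609 = 0.2737

0.2737


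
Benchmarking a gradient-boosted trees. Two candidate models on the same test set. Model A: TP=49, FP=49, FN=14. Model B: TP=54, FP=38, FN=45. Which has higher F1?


Model A: P=49/98=0.5, R=49/63=0.7778, F1=2PR/(P+R)=2TP/(2TP+FP+FN)=98/161=0.6087
Model B: P=54/92=0.587, R=54/99=0.5455, F1=2PR/(P+R)=2TP/(2TP+FP+FN)=108/191=0.5654
0.6087 > 0.5654 → Model A

Model A


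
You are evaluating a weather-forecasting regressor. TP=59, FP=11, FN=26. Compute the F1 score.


Precision = 59/70 = 0.8429
Recall = 59/85 = 0.6941
F1 = 2·P·R/(P+R) = 2·TP/(2·TP+FP+FN) = 118/(118+11+26) = 118/155 = 0.7613

0.7613


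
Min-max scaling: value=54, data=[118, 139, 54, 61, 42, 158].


min=42, max=158
(54-42)/(158-42) = 12/116 = 0.1034

0.1034


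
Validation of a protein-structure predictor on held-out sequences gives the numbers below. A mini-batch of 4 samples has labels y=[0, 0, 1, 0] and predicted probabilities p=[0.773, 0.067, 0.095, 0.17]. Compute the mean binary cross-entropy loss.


L[0] = -ln(1-0.773) = -ln(0.227) = 1.4828
L[1] = -ln(1-0.067) = -ln(0.933) = 0.0694
L[2] = -ln(0.095) = 2.3539
L[3] = -ln(1-0.17) = -ln(0.83) = 0.1863
mean = (1.4828 + 0.0694 + 2.3539 + 0.1863)/4 = 1.0231

1.0231


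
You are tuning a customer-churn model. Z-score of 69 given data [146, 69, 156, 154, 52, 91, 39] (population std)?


μ = 101, σ = 46.6415
z = (69 - 101)/46.6415 = -0.6861

-0.6861


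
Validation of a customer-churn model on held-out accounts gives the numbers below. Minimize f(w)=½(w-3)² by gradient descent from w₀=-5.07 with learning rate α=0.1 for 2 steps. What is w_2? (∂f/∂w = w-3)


step 1: grad = -5.07-3 = -8.07; w = -5.07 - 0.1·(-8.07) = -4.263
step 2: grad = -4.263-3 = -7.263; w = -4.263 - 0.1·(-7.263) = -3.5367

-3.5367


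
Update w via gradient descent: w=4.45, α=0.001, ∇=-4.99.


w_new = w - α·∇
= 4.45 - 0.001·-4.99
= 4.45 + 0.00499
= 4.45499

4.45499


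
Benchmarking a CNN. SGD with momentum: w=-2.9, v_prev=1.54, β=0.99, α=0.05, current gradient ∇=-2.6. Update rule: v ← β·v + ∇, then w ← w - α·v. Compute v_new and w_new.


v_new = 0.99·1.54 - 2.6 = 1.5246 - 2.6 = -1.0754
w_new = -2.9 - 0.05·-1.0754 = -2.9 + 0.05377 = -2.84623

v_new=-1.0754, w_new=-2.84623


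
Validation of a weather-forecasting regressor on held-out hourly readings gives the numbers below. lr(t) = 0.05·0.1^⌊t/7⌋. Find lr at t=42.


n_drops = ⌊42/7⌋ = 6
lr = 0.05·0.1^6 = 0.05·0.000001 = 0.00000005

0.00000005


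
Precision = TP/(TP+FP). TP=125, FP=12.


Precision = TP/(TP+FP)
= 125/(125+12)
= 125/137 = 91.24%

91.24%


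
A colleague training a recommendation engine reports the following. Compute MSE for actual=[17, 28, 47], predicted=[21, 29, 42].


Squared errors: (17-21)²=16, (28-29)²=1, (47-42)²=25
Sum = 42
MSE = 42/3 = 14

14


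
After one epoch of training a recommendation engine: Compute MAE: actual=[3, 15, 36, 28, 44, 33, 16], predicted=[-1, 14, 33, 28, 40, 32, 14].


Absolute errors: |3+ 1|=4, |15-14|=1, |36-33|=3, |28-28|=0, |44-40|=4, |33-32|=1, |16-14|=2
Sum = 15
MAE = 15/7 = 15/7

15/7


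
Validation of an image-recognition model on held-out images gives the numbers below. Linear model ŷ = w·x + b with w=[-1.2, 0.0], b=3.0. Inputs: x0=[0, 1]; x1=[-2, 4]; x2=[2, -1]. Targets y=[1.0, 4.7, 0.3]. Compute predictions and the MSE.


ŷ0 = (-1.2)·(0) + (0.0)·(1) + 3.0 = 3.0
ŷ1 = (-1.2)·(-2) + (0.0)·(4) + 3.0 = 5.4
ŷ2 = (-1.2)·(2) + (0.0)·(-1) + 3.0 = 0.6
errors² = [4.0, 0.49, 0.09]
MSE = 4.5800/3 = 1.5267

1.5267


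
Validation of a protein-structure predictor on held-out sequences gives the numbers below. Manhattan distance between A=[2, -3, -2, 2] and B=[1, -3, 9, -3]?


d = |2-1| + |-3+ 3| + |-2-9| + |2+ 3|
  = 1 + 0 + 11 + 5
  = 17

17


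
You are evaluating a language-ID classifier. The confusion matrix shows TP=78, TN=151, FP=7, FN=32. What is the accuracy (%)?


Accuracy = (TP+TN)/(TP+TN+FP+FN)
= (78+151)/(268)
= 229/268 = 85.45%

85.45%


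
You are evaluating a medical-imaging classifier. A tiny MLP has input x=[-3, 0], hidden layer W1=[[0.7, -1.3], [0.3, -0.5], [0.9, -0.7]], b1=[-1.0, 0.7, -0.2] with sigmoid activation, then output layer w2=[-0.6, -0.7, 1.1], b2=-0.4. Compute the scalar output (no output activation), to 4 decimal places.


z1[0] = (0.7)·(-3) + (-1.3)·(0) - 1.0 = -3.1
z1[1] = (0.3)·(-3) + (-0.5)·(0) + 0.7 = -0.2
z1[2] = (0.9)·(-3) + (-0.7)·(0) - 0.2 = -2.9
h = sigmoid(z1) = [0.0431, 0.4502, 0.0522]
output = (-0.6)·(0.0431) + (-0.7)·(0.4502) + (1.1)·(0.0522) - 0.4 = -0.6836

-0.6836


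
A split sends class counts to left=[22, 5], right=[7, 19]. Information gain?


Parent = [29, 24], H_parent = 0.9936
H_left = 0.6913 (n=27), H_right = 0.8404 (n=26)
H_children = (27/53)·0.6913 + (26/53)·0.8404 = 0.7644
IG = 0.9936 - 0.7644 = 0.2292

0.2292


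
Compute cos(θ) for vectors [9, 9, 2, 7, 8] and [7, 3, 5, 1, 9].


A·B = 9·7 + 9·3 + 2·5 + 7·1 + 8·9 = 179
‖A‖ = √279 = 16.7033, ‖B‖ = √165 = 12.8452
cos = 179/(√279·√165) = 179/√46035 = 0.8343

0.8343


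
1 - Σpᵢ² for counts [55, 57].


Probabilities: [55/112, 57/112] ≈ [0.4911, 0.5089]
Σpᵢ² = (3025 + 3249)/112² = 6274/12544
Gini = 1 - Σpᵢ² = 1 - 6274/12544 = 0.4998

0.4998


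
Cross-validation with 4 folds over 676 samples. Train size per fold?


Fold size = 676/4 = 169
Training per fold = 676 - 169 = 507

507


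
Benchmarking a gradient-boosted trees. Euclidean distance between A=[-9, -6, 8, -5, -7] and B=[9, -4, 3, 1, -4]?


d = √((-9-9)² + (-6+ 4)² + (8-3)² + (-5-1)² + (-7+ 4)²)
  = √(324 + 4 + 25 + 36 + 9)
  = √398 = 19.9499

19.9499


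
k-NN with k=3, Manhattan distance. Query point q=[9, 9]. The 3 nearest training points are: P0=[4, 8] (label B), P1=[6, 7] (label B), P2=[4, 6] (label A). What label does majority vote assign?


d(q,P0) = 6  (label B)
d(q,P1) = 5  (label B)
d(q,P2) = 8  (label A)
Votes: A=1, B=2
Majority → B

B


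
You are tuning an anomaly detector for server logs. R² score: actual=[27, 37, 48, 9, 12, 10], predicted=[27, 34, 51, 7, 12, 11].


ȳ = 23.8333
SS_res = Σ(y-ŷ)² = 23
SS_tot = Σ(y-ȳ)² = 1318.83
R² = 1 - SS_res/SS_tot = 1 - 0.0174 = 0.9826

0.9826


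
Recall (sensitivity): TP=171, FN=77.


Recall = TP/(TP+FN)
= 171/(171+77)
= 171/248 = 68.95%

68.95%


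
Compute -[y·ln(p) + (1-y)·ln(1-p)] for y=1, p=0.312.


BCE = -[y·ln(p) + (1-y)·ln(1-p)]
= -1·ln(0.312) - 0
= -ln(0.312) = 1.1648

1.1648


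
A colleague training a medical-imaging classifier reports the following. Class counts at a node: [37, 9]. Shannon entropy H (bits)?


Probabilities: [37/46, 9/46] ≈ [0.8043, 0.1957]
H = -((37/46)·log₂(37/46) + (9/46)·log₂(9/46))
  = 0.7131 bits

0.7131 bits


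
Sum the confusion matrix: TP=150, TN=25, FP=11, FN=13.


Total = TP + TN + FP + FN
= 150 + 25 + 11 + 13
= 199
(Predicted positive: 161, predicted negative: 38)

199


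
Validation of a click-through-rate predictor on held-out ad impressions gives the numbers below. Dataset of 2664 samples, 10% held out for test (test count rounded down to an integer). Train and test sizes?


Test = ⌊2664·10/100⌋ = 266
Train = 2664 - 266 = 2398

Train: 2398, Test: 266


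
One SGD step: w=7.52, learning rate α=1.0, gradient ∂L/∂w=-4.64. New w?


w_new = w - α·∇
= 7.52 - 1.0·-4.64
= 7.52 + 4.64
= 12.16

12.16


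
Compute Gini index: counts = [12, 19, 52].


Probabilities: [12/83, 19/83, 52/83] ≈ [0.1446, 0.2289, 0.6265]
Σpᵢ² = (144 + 361 + 2704)/83² = 3209/6889
Gini = 1 - Σpᵢ² = 1 - 3209/6889 = 0.5342

0.5342


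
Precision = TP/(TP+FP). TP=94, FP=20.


Precision = TP/(TP+FP)
= 94/(94+20)
= 94/114 = 82.46%

82.46%
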